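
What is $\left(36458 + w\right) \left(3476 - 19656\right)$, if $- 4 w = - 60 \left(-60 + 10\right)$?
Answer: $-577755440$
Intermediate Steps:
$w = -750$ ($w = - \frac{\left(-60\right) \left(-60 + 10\right)}{4} = - \frac{\left(-60\right) \left(-50\right)}{4} = \left(- \frac{1}{4}\right) 3000 = -750$)
$\left(36458 + w\right) \left(3476 - 19656\right) = \left(36458 - 750\right) \left(3476 - 19656\right) = 35708 \left(-16180\right) = -577755440$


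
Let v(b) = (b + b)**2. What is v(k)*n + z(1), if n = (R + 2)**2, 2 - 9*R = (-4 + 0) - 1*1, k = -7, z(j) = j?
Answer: 122581/81 ≈ 1513.3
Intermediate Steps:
v(b) = 4*b**2 (v(b) = (2*b)**2 = 4*b**2)
R = 7/9 (R = 2/9 - ((-4 + 0) - 1*1)/9 = 2/9 - (-4 - 1)/9 = 2/9 - 1/9*(-5) = 2/9 + 5/9 = 7/9 ≈ 0.77778)
n = 625/81 (n = (7/9 + 2)**2 = (25/9)**2 = 625/81 ≈ 7.7160)
v(k)*n + z(1) = (4*(-7)**2)*(625/81) + 1 = (4*49)*(625/81) + 1 = 196*(625/81) + 1 = 122500/81 + 1 = 122581/81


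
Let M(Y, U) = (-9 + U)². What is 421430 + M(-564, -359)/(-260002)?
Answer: 54786253718/130001 ≈ 4.2143e+5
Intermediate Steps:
421430 + M(-564, -359)/(-260002) = 421430 + (-9 - 359)²/(-260002) = 421430 + (-368)²*(-1/260002) = 421430 + 135424*(-1/260002) = 421430 - 67712/130001 = 54786253718/130001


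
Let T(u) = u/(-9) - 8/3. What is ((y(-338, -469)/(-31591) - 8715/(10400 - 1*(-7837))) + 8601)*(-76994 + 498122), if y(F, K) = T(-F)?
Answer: 695559868089685568/192041689 ≈ 3.6219e+9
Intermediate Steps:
T(u) = -8/3 - u/9 (T(u) = u*(-⅑) - 8*⅓ = -u/9 - 8/3 = -8/3 - u/9)
y(F, K) = -8/3 + F/9 (y(F, K) = -8/3 - (-1)*F/9 = -8/3 + F/9)
((y(-338, -469)/(-31591) - 8715/(10400 - 1*(-7837))) + 8601)*(-76994 + 498122) = (((-8/3 + (⅑)*(-338))/(-31591) - 8715/(10400 - 1*(-7837))) + 8601)*(-76994 + 498122) = (((-8/3 - 338/9)*(-1/31591) - 8715/(10400 + 7837)) + 8601)*421128 = ((-362/9*(-1/31591) - 8715/18237) + 8601)*421128 = ((362/284319 - 8715*1/18237) + 8601)*421128 = ((362/284319 - 2905/6079) + 8601)*421128 = (-823746097/1728375201 + 8601)*421128 = (14864931357704/1728375201)*421128 = 695559868089685568/192041689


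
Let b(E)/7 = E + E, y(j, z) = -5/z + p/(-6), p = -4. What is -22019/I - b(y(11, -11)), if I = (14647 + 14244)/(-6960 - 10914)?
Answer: 12972765460/953403 ≈ 13607.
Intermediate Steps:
y(j, z) = ⅔ - 5/z (y(j, z) = -5/z - 4/(-6) = -5/z - 4*(-⅙) = -5/z + ⅔ = ⅔ - 5/z)
b(E) = 14*E (b(E) = 7*(E + E) = 7*(2*E) = 14*E)
I = -28891/17874 (I = 28891/(-17874) = 28891*(-1/17874) = -28891/17874 ≈ -1.6164)
-22019/I - b(y(11, -11)) = -22019/(-28891/17874) - 14*(⅔ - 5/(-11)) = -22019*(-17874/28891) - 14*(⅔ - 5*(-1/11)) = 393567606/28891 - 14*(⅔ + 5/11) = 393567606/28891 - 14*37/33 = 393567606/28891 - 1*518/33 = 393567606/28891 - 518/33 = 12972765460/953403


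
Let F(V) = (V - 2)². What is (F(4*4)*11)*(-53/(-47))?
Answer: 114268/47 ≈ 2431.2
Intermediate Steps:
F(V) = (-2 + V)²
(F(4*4)*11)*(-53/(-47)) = ((-2 + 4*4)²*11)*(-53/(-47)) = ((-2 + 16)²*11)*(-53*(-1/47)) = (14²*11)*(53/47) = (196*11)*(53/47) = 2156*(53/47) = 114268/47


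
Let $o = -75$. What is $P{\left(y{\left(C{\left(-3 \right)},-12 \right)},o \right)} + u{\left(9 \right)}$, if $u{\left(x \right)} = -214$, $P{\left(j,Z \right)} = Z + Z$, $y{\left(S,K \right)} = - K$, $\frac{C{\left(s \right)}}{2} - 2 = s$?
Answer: $-364$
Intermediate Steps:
$C{\left(s \right)} = 4 + 2 s$
$P{\left(j,Z \right)} = 2 Z$
$P{\left(y{\left(C{\left(-3 \right)},-12 \right)},o \right)} + u{\left(9 \right)} = 2 \left(-75\right) - 214 = -150 - 214 = -364$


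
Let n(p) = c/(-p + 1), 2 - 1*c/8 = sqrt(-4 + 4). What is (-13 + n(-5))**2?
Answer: 961/9 ≈ 106.78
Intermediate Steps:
c = 16 (c = 16 - 8*sqrt(-4 + 4) = 16 - 8*sqrt(0) = 16 - 8*0 = 16 + 0 = 16)
n(p) = 16/(1 - p) (n(p) = 16/(-p + 1) = 16/(1 - p))
(-13 + n(-5))**2 = (-13 - 16/(-1 - 5))**2 = (-13 - 16/(-6))**2 = (-13 - 16*(-1/6))**2 = (-13 + 8/3)**2 = (-31/3)**2 = 961/9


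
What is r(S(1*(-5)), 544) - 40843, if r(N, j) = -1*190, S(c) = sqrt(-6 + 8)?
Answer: -41033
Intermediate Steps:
S(c) = sqrt(2)
r(N, j) = -190
r(S(1*(-5)), 544) - 40843 = -190 - 40843 = -41033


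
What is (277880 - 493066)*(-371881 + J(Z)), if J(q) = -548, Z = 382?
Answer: 80141506794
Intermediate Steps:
(277880 - 493066)*(-371881 + J(Z)) = (277880 - 493066)*(-371881 - 548) = -215186*(-372429) = 80141506794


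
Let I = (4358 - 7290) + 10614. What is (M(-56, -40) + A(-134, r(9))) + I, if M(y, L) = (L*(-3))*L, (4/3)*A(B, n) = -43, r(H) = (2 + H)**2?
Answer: 11399/4 ≈ 2849.8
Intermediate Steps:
A(B, n) = -129/4 (A(B, n) = (3/4)*(-43) = -129/4)
M(y, L) = -3*L**2 (M(y, L) = (-3*L)*L = -3*L**2)
I = 7682 (I = -2932 + 10614 = 7682)
(M(-56, -40) + A(-134, r(9))) + I = (-3*(-40)**2 - 129/4) + 7682 = (-3*1600 - 129/4) + 7682 = (-4800 - 129/4) + 7682 = -19329/4 + 7682 = 11399/4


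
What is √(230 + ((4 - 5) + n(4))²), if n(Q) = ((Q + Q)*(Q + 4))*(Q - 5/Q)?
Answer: 11*√255 ≈ 175.66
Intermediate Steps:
n(Q) = 2*Q*(4 + Q)*(Q - 5/Q) (n(Q) = ((2*Q)*(4 + Q))*(Q - 5/Q) = (2*Q*(4 + Q))*(Q - 5/Q) = 2*Q*(4 + Q)*(Q - 5/Q))
√(230 + ((4 - 5) + n(4))²) = √(230 + ((4 - 5) + (-40 - 10*4 + 2*4³ + 8*4²))²) = √(230 + (-1 + (-40 - 40 + 2*64 + 8*16))²) = √(230 + (-1 + (-40 - 40 + 128 + 128))²) = √(230 + (-1 + 176)²) = √(230 + 175²) = √(230 + 30625) = √30855 = 11*√255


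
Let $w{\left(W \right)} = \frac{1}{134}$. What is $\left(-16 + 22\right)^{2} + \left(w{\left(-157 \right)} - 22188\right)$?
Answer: $- \frac{2968367}{134} \approx -22152.0$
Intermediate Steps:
$w{\left(W \right)} = \frac{1}{134}$
$\left(-16 + 22\right)^{2} + \left(w{\left(-157 \right)} - 22188\right) = \left(-16 + 22\right)^{2} + \left(\frac{1}{134} - 22188\right) = 6^{2} - \frac{2973191}{134} = 36 - \frac{2973191}{134} = - \frac{2968367}{134}$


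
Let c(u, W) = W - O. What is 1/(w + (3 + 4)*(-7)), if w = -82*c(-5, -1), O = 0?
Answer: 1/33 ≈ 0.030303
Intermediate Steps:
c(u, W) = W (c(u, W) = W - 1*0 = W + 0 = W)
w = 82 (w = -82*(-1) = 82)
1/(w + (3 + 4)*(-7)) = 1/(82 + (3 + 4)*(-7)) = 1/(82 + 7*(-7)) = 1/(82 - 49) = 1/33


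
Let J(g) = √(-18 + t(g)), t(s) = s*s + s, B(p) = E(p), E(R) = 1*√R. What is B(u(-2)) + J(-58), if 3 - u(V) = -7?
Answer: √10 + 2*√822 ≈ 60.503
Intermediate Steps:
u(V) = 10 (u(V) = 3 - 1*(-7) = 3 + 7 = 10)
E(R) = √R
B(p) = √p
t(s) = s + s² (t(s) = s² + s = s + s²)
J(g) = √(-18 + g*(1 + g))
B(u(-2)) + J(-58) = √10 + √(-18 - 58*(1 - 58)) = √10 + √(-18 - 58*(-57)) = √10 + √(-18 + 3306) = √10 + √3288 = √10 + 2*√822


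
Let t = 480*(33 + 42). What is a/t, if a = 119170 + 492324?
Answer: 305747/18000 ≈ 16.986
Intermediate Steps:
a = 611494
t = 36000 (t = 480*75 = 36000)
a/t = 611494/36000 = 611494*(1/36000) = 305747/18000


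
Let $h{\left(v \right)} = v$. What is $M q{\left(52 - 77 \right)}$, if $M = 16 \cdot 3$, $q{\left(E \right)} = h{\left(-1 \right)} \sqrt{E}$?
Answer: $- 240 i \approx - 240.0 i$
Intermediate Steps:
$q{\left(E \right)} = - \sqrt{E}$
$M = 48$
$M q{\left(52 - 77 \right)} = 48 \left(- \sqrt{52 - 77}\right) = 48 \left(- \sqrt{-25}\right) = 48 \left(- 5 i\right) = - 240 i$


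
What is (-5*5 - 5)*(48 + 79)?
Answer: -3810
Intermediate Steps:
(-5*5 - 5)*(48 + 79) = (-25 - 5)*127 = -30*127 = -3810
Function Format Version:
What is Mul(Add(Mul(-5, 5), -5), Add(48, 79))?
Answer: -3810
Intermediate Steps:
Mul(Add(Mul(-5, 5), -5), Add(48, 79)) = Mul(Add(-25, -5), 127) = Mul(-30, 127) = -3810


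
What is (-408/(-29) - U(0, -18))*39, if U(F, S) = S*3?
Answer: 76986/29 ≈ 2654.7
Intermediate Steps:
U(F, S) = 3*S
(-408/(-29) - U(0, -18))*39 = (-408/(-29) - 3*(-18))*39 = (-408*(-1/29) - 1*(-54))*39 = (408/29 + 54)*39 = (1974/29)*39 = 76986/29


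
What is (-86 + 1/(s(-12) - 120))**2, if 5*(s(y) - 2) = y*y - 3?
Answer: 1491427161/201601 ≈ 7397.9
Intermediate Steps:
s(y) = 7/5 + y**2/5 (s(y) = 2 + (y*y - 3)/5 = 2 + (y**2 - 3)/5 = 2 + (-3 + y**2)/5 = 2 + (-3/5 + y**2/5) = 7/5 + y**2/5)
(-86 + 1/(s(-12) - 120))**2 = (-86 + 1/((7/5 + (1/5)*(-12)**2) - 120))**2 = (-86 + 1/((7/5 + (1/5)*144) - 120))**2 = (-86 + 1/((7/5 + 144/5) - 120))**2 = (-86 + 1/(151/5 - 120))**2 = (-86 + 1/(-449/5))**2 = (-86 - 5/449)**2 = (-38619/449)**2 = 1491427161/201601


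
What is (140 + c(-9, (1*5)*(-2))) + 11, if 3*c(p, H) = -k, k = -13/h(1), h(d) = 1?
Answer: 466/3 ≈ 155.33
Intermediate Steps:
k = -13 (k = -13/1 = -13*1 = -13)
c(p, H) = 13/3 (c(p, H) = (-1*(-13))/3 = (⅓)*13 = 13/3)
(140 + c(-9, (1*5)*(-2))) + 11 = (140 + 13/3) + 11 = 433/3 + 11 = 466/3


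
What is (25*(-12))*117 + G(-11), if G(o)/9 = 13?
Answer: -34983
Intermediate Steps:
G(o) = 117 (G(o) = 9*13 = 117)
(25*(-12))*117 + G(-11) = (25*(-12))*117 + 117 = -300*117 + 117 = -35100 + 117 = -34983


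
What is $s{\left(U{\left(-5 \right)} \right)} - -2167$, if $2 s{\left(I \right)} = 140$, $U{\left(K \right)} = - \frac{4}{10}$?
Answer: $2237$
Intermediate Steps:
$U{\left(K \right)} = - \frac{2}{5}$ ($U{\left(K \right)} = \left(-4\right) \frac{1}{10} = - \frac{2}{5}$)
$s{\left(I \right)} = 70$ ($s{\left(I \right)} = \frac{1}{2} \cdot 140 = 70$)
$s{\left(U{\left(-5 \right)} \right)} - -2167 = 70 - -2167 = 70 + 2167 = 2237$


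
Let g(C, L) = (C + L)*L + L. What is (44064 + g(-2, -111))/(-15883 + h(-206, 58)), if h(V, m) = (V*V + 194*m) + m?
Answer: 18832/12621 ≈ 1.4921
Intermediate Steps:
h(V, m) = V² + 195*m (h(V, m) = (V² + 194*m) + m = V² + 195*m)
g(C, L) = L + L*(C + L) (g(C, L) = L*(C + L) + L = L + L*(C + L))
(44064 + g(-2, -111))/(-15883 + h(-206, 58)) = (44064 - 111*(1 - 2 - 111))/(-15883 + ((-206)² + 195*58)) = (44064 - 111*(-112))/(-15883 + (42436 + 11310)) = (44064 + 12432)/(-15883 + 53746) = 56496/37863 = 56496*(1/37863) = 18832/12621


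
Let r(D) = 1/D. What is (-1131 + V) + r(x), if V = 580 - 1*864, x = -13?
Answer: -18396/13 ≈ -1415.1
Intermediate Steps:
V = -284 (V = 580 - 864 = -284)
(-1131 + V) + r(x) = (-1131 - 284) + 1/(-13) = -1415 - 1/13 = -18396/13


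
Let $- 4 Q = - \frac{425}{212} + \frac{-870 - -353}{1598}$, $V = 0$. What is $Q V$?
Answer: $0$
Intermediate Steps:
$Q = \frac{8391}{14416}$ ($Q = - \frac{- \frac{425}{212} + \frac{-870 - -353}{1598}}{4} = - \frac{\left(-425\right) \frac{1}{212} + \left(-870 + 353\right) \frac{1}{1598}}{4} = - \frac{- \frac{425}{212} - \frac{11}{34}}{4} = \left(- \frac{1}{4}\right) \left(- \frac{8391}{3604}\right) = \frac{8391}{14416} \approx 0.58206$)
$Q V = \frac{8391}{14416} \cdot 0 = 0$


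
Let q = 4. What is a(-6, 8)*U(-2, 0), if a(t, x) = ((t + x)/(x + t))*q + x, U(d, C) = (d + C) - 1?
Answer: -36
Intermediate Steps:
U(d, C) = -1 + C + d (U(d, C) = (C + d) - 1 = -1 + C + d)
a(t, x) = 4 + x (a(t, x) = ((t + x)/(x + t))*4 + x = ((t + x)/(t + x))*4 + x = 1*4 + x = 4 + x)
a(-6, 8)*U(-2, 0) = (4 + 8)*(-1 + 0 - 2) = 12*(-3) = -36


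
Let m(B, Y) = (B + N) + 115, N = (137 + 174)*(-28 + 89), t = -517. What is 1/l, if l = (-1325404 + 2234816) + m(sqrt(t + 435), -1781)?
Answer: 464249/431054268043 - I*sqrt(82)/862108536086 ≈ 1.077e-6 - 1.0504e-11*I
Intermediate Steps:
N = 18971 (N = 311*61 = 18971)
m(B, Y) = 19086 + B (m(B, Y) = (B + 18971) + 115 = (18971 + B) + 115 = 19086 + B)
l = 928498 + I*sqrt(82) (l = (-1325404 + 2234816) + (19086 + sqrt(-517 + 435)) = 909412 + (19086 + sqrt(-82)) = 909412 + (19086 + I*sqrt(82)) = 928498 + I*sqrt(82) ≈ 9.285e+5 + 9.0554*I)
1/l = 1/(928498 + I*sqrt(82))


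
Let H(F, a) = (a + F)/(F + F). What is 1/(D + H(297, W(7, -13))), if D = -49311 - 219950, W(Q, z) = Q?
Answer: -297/79970365 ≈ -3.7139e-6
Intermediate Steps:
H(F, a) = (F + a)/(2*F) (H(F, a) = (F + a)/((2*F)) = (F + a)*(1/(2*F)) = (F + a)/(2*F))
D = -269261
1/(D + H(297, W(7, -13))) = 1/(-269261 + (½)*(297 + 7)/297) = 1/(-269261 + (½)*(1/297)*304) = 1/(-269261 + 152/297) = 1/(-79970365/297) = -297/79970365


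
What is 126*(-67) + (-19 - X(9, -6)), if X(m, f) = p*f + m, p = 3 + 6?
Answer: -8416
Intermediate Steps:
p = 9
X(m, f) = m + 9*f (X(m, f) = 9*f + m = m + 9*f)
126*(-67) + (-19 - X(9, -6)) = 126*(-67) + (-19 - (9 + 9*(-6))) = -8442 + (-19 - (9 - 54)) = -8442 + (-19 - 1*(-45)) = -8442 + (-19 + 45) = -8442 + 26 = -8416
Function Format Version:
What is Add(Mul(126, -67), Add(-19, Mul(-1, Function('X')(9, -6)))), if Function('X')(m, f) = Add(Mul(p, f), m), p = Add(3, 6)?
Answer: -8416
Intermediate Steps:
p = 9
Function('X')(m, f) = Add(m, Mul(9, f)) (Function('X')(m, f) = Add(Mul(9, f), m) = Add(m, Mul(9, f)))
Add(Mul(126, -67), Add(-19, Mul(-1, Function('X')(9, -6)))) = Add(Mul(126, -67), Add(-19, Mul(-1, Add(9, Mul(9, -6))))) = Add(-8442, Add(-19, Mul(-1, Add(9, -54)))) = Add(-8442, Add(-19, Mul(-1, -45))) = Add(-8442, Add(-19, 45)) = Add(-8442, 26) = -8416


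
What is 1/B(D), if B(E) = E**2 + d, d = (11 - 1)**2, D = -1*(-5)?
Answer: 1/125 ≈ 0.0080000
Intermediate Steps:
D = 5
d = 100 (d = 10**2 = 100)
B(E) = 100 + E**2 (B(E) = E**2 + 100 = 100 + E**2)
1/B(D) = 1/(100 + 5**2) = 1/(100 + 25) = 1/125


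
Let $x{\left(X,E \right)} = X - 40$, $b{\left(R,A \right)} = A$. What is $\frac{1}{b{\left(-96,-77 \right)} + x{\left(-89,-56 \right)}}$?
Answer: $- \frac{1}{206} \approx -0.0048544$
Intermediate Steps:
$x{\left(X,E \right)} = -40 + X$ ($x{\left(X,E \right)} = X - 40 = -40 + X$)
$\frac{1}{b{\left(-96,-77 \right)} + x{\left(-89,-56 \right)}} = \frac{1}{-77 - 129} = \frac{1}{-206} = - \frac{1}{206}$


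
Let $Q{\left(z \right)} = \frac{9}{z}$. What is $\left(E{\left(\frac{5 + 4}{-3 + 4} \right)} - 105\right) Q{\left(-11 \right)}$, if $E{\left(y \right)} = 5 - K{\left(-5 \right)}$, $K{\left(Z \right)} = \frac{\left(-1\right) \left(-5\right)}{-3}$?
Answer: $\frac{885}{11} \approx 80.455$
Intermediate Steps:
$K{\left(Z \right)} = - \frac{5}{3}$ ($K{\left(Z \right)} = 5 \left(- \frac{1}{3}\right) = - \frac{5}{3}$)
$E{\left(y \right)} = \frac{20}{3}$ ($E{\left(y \right)} = 5 - - \frac{5}{3} = 5 + \frac{5}{3} = \frac{20}{3}$)
$\left(E{\left(\frac{5 + 4}{-3 + 4} \right)} - 105\right) Q{\left(-11 \right)} = \left(\frac{20}{3} - 105\right) \frac{9}{-11} = - \frac{295 \cdot 9 \left(- \frac{1}{11}\right)}{3} = \left(- \frac{295}{3}\right) \left(- \frac{9}{11}\right) = \frac{885}{11}$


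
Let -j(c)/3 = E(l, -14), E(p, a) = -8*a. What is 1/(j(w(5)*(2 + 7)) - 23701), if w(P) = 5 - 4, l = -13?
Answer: -1/24037 ≈ -4.1603e-5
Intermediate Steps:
w(P) = 1
j(c) = -336 (j(c) = -(-24)*(-14) = -3*112 = -336)
1/(j(w(5)*(2 + 7)) - 23701) = 1/(-336 - 23701) = 1/(-24037) = -1/24037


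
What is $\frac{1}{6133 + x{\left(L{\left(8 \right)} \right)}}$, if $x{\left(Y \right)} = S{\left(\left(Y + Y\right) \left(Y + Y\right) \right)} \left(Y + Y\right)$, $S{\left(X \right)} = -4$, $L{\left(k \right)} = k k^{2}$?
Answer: $\frac{1}{2037} \approx 0.00049092$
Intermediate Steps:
$L{\left(k \right)} = k^{3}$
$x{\left(Y \right)} = - 8 Y$ ($x{\left(Y \right)} = - 4 \left(Y + Y\right) = - 4 \cdot 2 Y = - 8 Y$)
$\frac{1}{6133 + x{\left(L{\left(8 \right)} \right)}} = \frac{1}{6133 - 8 \cdot 8^{3}} = \frac{1}{6133 - 4096} = \frac{1}{2037}$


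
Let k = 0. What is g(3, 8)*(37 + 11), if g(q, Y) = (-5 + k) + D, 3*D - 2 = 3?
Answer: -160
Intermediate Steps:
D = 5/3 (D = 2/3 + (1/3)*3 = 2/3 + 1 = 5/3 ≈ 1.6667)
g(q, Y) = -10/3 (g(q, Y) = (-5 + 0) + 5/3 = -5 + 5/3 = -10/3)
g(3, 8)*(37 + 11) = -10*(37 + 11)/3 = -10/3*48 = -160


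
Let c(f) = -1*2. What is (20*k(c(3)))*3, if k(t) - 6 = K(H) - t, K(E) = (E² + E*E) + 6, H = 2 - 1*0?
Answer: 1320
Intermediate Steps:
H = 2 (H = 2 + 0 = 2)
K(E) = 6 + 2*E² (K(E) = (E² + E²) + 6 = 2*E² + 6 = 6 + 2*E²)
c(f) = -2
k(t) = 20 - t (k(t) = 6 + ((6 + 2*2²) - t) = 6 + ((6 + 2*4) - t) = 6 + ((6 + 8) - t) = 6 + (14 - t) = 20 - t)
(20*k(c(3)))*3 = (20*(20 - 1*(-2)))*3 = (20*(20 + 2))*3 = (20*22)*3 = 440*3 = 1320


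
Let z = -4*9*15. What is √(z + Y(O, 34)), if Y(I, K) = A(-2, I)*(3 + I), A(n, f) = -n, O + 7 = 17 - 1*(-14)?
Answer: 9*I*√6 ≈ 22.045*I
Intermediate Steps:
O = 24 (O = -7 + (17 - 1*(-14)) = -7 + (17 + 14) = -7 + 31 = 24)
Y(I, K) = 6 + 2*I (Y(I, K) = (-1*(-2))*(3 + I) = 2*(3 + I) = 6 + 2*I)
z = -540 (z = -36*15 = -540)
√(z + Y(O, 34)) = √(-540 + (6 + 2*24)) = √(-540 + (6 + 48)) = √(-540 + 54) = √(-486) = 9*I*√6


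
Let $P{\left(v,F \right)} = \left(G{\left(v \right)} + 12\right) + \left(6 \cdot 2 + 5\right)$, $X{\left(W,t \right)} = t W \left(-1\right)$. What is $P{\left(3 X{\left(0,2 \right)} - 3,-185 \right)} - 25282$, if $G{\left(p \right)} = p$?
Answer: $-25256$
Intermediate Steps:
$X{\left(W,t \right)} = - W t$ ($X{\left(W,t \right)} = W t \left(-1\right) = - W t$)
$P{\left(v,F \right)} = 29 + v$ ($P{\left(v,F \right)} = \left(v + 12\right) + \left(6 \cdot 2 + 5\right) = \left(12 + v\right) + \left(12 + 5\right) = \left(12 + v\right) + 17 = 29 + v$)
$P{\left(3 X{\left(0,2 \right)} - 3,-185 \right)} - 25282 = \left(29 - \left(3 - 3 \left(\left(-1\right) 0 \cdot 2\right)\right)\right) - 25282 = \left(29 + \left(3 \cdot 0 - 3\right)\right) - 25282 = \left(29 + \left(0 - 3\right)\right) - 25282 = \left(29 - 3\right) - 25282 = 26 - 25282 = -25256$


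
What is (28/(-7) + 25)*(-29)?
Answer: -609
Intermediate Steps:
(28/(-7) + 25)*(-29) = (28*(-⅐) + 25)*(-29) = (-4 + 25)*(-29) = 21*(-29) = -609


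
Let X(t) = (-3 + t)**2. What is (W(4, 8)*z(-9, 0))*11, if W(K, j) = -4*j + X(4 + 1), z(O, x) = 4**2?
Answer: -4928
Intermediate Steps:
z(O, x) = 16
W(K, j) = 4 - 4*j (W(K, j) = -4*j + (-3 + (4 + 1))**2 = -4*j + (-3 + 5)**2 = -4*j + 2**2 = -4*j + 4 = 4 - 4*j)
(W(4, 8)*z(-9, 0))*11 = ((4 - 4*8)*16)*11 = ((4 - 32)*16)*11 = -28*16*11 = -448*11 = -4928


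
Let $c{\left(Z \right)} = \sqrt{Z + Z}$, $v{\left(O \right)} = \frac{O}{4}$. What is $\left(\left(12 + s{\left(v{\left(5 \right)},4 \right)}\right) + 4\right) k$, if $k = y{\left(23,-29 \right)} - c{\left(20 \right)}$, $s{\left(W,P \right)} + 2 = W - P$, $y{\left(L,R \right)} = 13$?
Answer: $\frac{585}{4} - \frac{45 \sqrt{10}}{2} \approx 75.099$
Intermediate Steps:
$v{\left(O \right)} = \frac{O}{4}$ ($v{\left(O \right)} = O \frac{1}{4} = \frac{O}{4}$)
$s{\left(W,P \right)} = -2 + W - P$ ($s{\left(W,P \right)} = -2 - \left(P - W\right) = -2 + W - P$)
$c{\left(Z \right)} = \sqrt{2} \sqrt{Z}$ ($c{\left(Z \right)} = \sqrt{2 Z} = \sqrt{2} \sqrt{Z}$)
$k = 13 - 2 \sqrt{10}$ ($k = 13 - \sqrt{2} \sqrt{20} = 13 - \sqrt{2} \cdot 2 \sqrt{5} = 13 - 2 \sqrt{10} \approx 6.6754$)
$\left(\left(12 + s{\left(v{\left(5 \right)},4 \right)}\right) + 4\right) k = \left(\left(12 - \frac{19}{4}\right) + 4\right) \left(13 - 2 \sqrt{10}\right) = \left(\frac{29}{4} + 4\right) \left(13 - 2 \sqrt{10}\right) = \frac{45 \left(13 - 2 \sqrt{10}\right)}{4} = \frac{585}{4} - \frac{45 \sqrt{10}}{2}$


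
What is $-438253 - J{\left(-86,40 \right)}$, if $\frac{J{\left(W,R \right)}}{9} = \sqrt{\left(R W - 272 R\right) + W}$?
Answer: $-438253 - 441 i \sqrt{6} \approx -4.3825 \cdot 10^{5} - 1080.2 i$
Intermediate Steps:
$J{\left(W,R \right)} = 9 \sqrt{W - 272 R + R W}$ ($J{\left(W,R \right)} = 9 \sqrt{\left(R W - 272 R\right) + W} = 9 \sqrt{\left(- 272 R + R W\right) + W} = 9 \sqrt{W - 272 R + R W}$)
$-438253 - J{\left(-86,40 \right)} = -438253 - 9 \sqrt{-86 - 10880 + 40 \left(-86\right)} = -438253 - 9 \sqrt{-86 - 10880 - 3440} = -438253 - 9 \sqrt{-14406} = -438253 - 9 \cdot 49 i \sqrt{6} = -438253 - 441 i \sqrt{6}$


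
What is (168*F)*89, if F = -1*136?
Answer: -2033472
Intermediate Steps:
F = -136
(168*F)*89 = (168*(-136))*89 = -22848*89 = -2033472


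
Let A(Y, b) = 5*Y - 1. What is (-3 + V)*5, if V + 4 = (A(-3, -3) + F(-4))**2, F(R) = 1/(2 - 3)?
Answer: 1410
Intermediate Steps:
F(R) = -1 (F(R) = 1/(-1) = -1)
A(Y, b) = -1 + 5*Y
V = 285 (V = -4 + ((-1 + 5*(-3)) - 1)**2 = -4 + ((-1 - 15) - 1)**2 = -4 + (-16 - 1)**2 = -4 + (-17)**2 = -4 + 289 = 285)
(-3 + V)*5 = (-3 + 285)*5 = 282*5 = 1410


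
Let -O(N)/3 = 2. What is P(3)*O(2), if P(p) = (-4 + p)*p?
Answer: 18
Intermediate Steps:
P(p) = p*(-4 + p)
O(N) = -6 (O(N) = -3*2 = -6)
P(3)*O(2) = (3*(-4 + 3))*(-6) = (3*(-1))*(-6) = -3*(-6) = 18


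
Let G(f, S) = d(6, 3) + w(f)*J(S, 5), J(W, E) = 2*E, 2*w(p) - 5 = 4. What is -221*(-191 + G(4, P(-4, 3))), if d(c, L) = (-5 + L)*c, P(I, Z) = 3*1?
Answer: 34918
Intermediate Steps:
w(p) = 9/2 (w(p) = 5/2 + (½)*4 = 5/2 + 2 = 9/2)
P(I, Z) = 3
d(c, L) = c*(-5 + L)
G(f, S) = 33 (G(f, S) = 6*(-5 + 3) + 9*(2*5)/2 = 6*(-2) + (9/2)*10 = -12 + 45 = 33)
-221*(-191 + G(4, P(-4, 3))) = -221*(-191 + 33) = -221*(-158) = 34918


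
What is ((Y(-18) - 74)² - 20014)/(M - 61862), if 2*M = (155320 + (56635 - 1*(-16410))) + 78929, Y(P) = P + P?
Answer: -2638/30595 ≈ -0.086223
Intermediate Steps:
Y(P) = 2*P
M = 153647 (M = ((155320 + (56635 - 1*(-16410))) + 78929)/2 = ((155320 + (56635 + 16410)) + 78929)/2 = ((155320 + 73045) + 78929)/2 = (228365 + 78929)/2 = (½)*307294 = 153647)
((Y(-18) - 74)² - 20014)/(M - 61862) = ((2*(-18) - 74)² - 20014)/(153647 - 61862) = ((-36 - 74)² - 20014)/91785 = ((-110)² - 20014)*(1/91785) = (12100 - 20014)*(1/91785) = -7914*1/91785 = -2638/30595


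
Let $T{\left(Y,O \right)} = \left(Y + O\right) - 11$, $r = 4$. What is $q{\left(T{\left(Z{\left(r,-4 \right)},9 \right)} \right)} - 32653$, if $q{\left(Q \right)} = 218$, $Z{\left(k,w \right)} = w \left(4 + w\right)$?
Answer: $-32435$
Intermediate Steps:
$T{\left(Y,O \right)} = -11 + O + Y$ ($T{\left(Y,O \right)} = \left(O + Y\right) - 11 = -11 + O + Y$)
$q{\left(T{\left(Z{\left(r,-4 \right)},9 \right)} \right)} - 32653 = 218 - 32653 = -32435$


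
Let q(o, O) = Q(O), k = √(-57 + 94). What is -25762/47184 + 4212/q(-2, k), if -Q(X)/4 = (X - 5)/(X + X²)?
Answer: -459596837/23592 - 7371*√37/2 ≈ -41899.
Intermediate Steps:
k = √37 ≈ 6.0828
Q(X) = -4*(-5 + X)/(X + X²) (Q(X) = -4*(X - 5)/(X + X²) = -4*(-5 + X)/(X + X²))
q(o, O) = 4*(5 - O)/(O*(1 + O))
-25762/47184 + 4212/q(-2, k) = -25762/47184 + 4212/((4*(5 - √37)/((√37)*(1 + √37)))) = -25762*1/47184 + 4212/((4*(√37/37)*(5 - √37)/(1 + √37))) = -12881/23592 + 4212/((4*√37*(5 - √37)/(37*(1 + √37)))) = -12881/23592 + 4212*(√37*(1 + √37)/(4*(5 - √37))) = -12881/23592 + 1053*√37*(1 + √37)/(5 - √37)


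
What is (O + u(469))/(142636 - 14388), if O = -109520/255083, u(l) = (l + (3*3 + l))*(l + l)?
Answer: 113293274109/16356942292 ≈ 6.9263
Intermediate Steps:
u(l) = 2*l*(9 + 2*l) (u(l) = (l + (9 + l))*(2*l) = (9 + 2*l)*(2*l) = 2*l*(9 + 2*l))
O = -109520/255083 (O = -109520*1/255083 = -109520/255083 ≈ -0.42935)
(O + u(469))/(142636 - 14388) = (-109520/255083 + 2*469*(9 + 2*469))/(142636 - 14388) = (-109520/255083 + 2*469*(9 + 938))/128248 = (-109520/255083 + 2*469*947)*(1/128248) = (-109520/255083 + 888286)*(1/128248) = (226586548218/255083)*(1/128248) = 113293274109/16356942292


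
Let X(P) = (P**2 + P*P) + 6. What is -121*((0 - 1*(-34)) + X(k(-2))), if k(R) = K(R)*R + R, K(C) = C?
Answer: -5808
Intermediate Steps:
k(R) = R + R**2 (k(R) = R*R + R = R**2 + R = R + R**2)
X(P) = 6 + 2*P**2 (X(P) = (P**2 + P**2) + 6 = 2*P**2 + 6 = 6 + 2*P**2)
-121*((0 - 1*(-34)) + X(k(-2))) = -121*((0 - 1*(-34)) + (6 + 2*(-2*(1 - 2))**2)) = -121*((0 + 34) + (6 + 2*(-2*(-1))**2)) = -121*(34 + (6 + 2*2**2)) = -121*(34 + (6 + 2*4)) = -121*(34 + (6 + 8)) = -121*(34 + 14) = -121*48 = -5808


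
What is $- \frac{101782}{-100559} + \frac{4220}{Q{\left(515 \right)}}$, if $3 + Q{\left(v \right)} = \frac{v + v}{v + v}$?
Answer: $- \frac{212077708}{100559} \approx -2109.0$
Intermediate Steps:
$Q{\left(v \right)} = -2$ ($Q{\left(v \right)} = -3 + \frac{v + v}{v + v} = -3 + \frac{2 v}{2 v} = -3 + 2 v \frac{1}{2 v} = -3 + 1 = -2$)
$- \frac{101782}{-100559} + \frac{4220}{Q{\left(515 \right)}} = - \frac{101782}{-100559} + \frac{4220}{-2} = \left(-101782\right) \left(- \frac{1}{100559}\right) + 4220 \left(- \frac{1}{2}\right) = \frac{101782}{100559} - 2110 = - \frac{212077708}{100559}$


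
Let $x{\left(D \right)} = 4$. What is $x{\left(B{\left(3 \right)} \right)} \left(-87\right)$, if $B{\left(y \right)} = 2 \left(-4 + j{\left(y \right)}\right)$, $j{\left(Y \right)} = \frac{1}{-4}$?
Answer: $-348$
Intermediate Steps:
$j{\left(Y \right)} = - \frac{1}{4}$
$B{\left(y \right)} = - \frac{17}{2}$ ($B{\left(y \right)} = 2 \left(-4 - \frac{1}{4}\right) = 2 \left(- \frac{17}{4}\right) = - \frac{17}{2}$)
$x{\left(B{\left(3 \right)} \right)} \left(-87\right) = 4 \left(-87\right) = -348$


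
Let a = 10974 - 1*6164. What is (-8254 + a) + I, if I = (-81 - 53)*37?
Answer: -8402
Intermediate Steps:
a = 4810 (a = 10974 - 6164 = 4810)
I = -4958 (I = -134*37 = -4958)
(-8254 + a) + I = (-8254 + 4810) - 4958 = -3444 - 4958 = -8402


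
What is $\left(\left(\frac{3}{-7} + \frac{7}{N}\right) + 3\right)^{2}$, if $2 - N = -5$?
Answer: $\frac{625}{49} \approx 12.755$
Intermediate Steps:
$N = 7$ ($N = 2 - -5 = 2 + 5 = 7$)
$\left(\left(\frac{3}{-7} + \frac{7}{N}\right) + 3\right)^{2} = \left(\left(\frac{3}{-7} + \frac{7}{7}\right) + 3\right)^{2} = \left(\left(3 \left(- \frac{1}{7}\right) + 7 \cdot \frac{1}{7}\right) + 3\right)^{2} = \left(\left(- \frac{3}{7} + 1\right) + 3\right)^{2} = \left(\frac{4}{7} + 3\right)^{2} = \left(\frac{25}{7}\right)^{2} = \frac{625}{49}$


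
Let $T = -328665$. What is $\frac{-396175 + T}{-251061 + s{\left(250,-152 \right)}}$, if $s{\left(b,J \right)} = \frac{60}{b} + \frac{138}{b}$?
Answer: $\frac{45302500}{15691263} \approx 2.8871$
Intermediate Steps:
$s{\left(b,J \right)} = \frac{198}{b}$
$\frac{-396175 + T}{-251061 + s{\left(250,-152 \right)}} = \frac{-396175 - 328665}{-251061 + \frac{198}{250}} = - \frac{724840}{-251061 + 198 \cdot \frac{1}{250}} = - \frac{724840}{-251061 + \frac{99}{125}} = - \frac{724840}{- \frac{31382526}{125}} = \left(-724840\right) \left(- \frac{125}{31382526}\right) = \frac{45302500}{15691263}$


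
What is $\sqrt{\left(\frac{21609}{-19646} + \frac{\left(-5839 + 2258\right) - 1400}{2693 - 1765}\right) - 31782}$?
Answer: $\frac{i \sqrt{165094972234611298}}{2278936} \approx 178.29 i$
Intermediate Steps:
$\sqrt{\left(\frac{21609}{-19646} + \frac{\left(-5839 + 2258\right) - 1400}{2693 - 1765}\right) - 31782} = \sqrt{\left(21609 \left(- \frac{1}{19646}\right) + \frac{-3581 - 1400}{2693 - 1765}\right) - 31782} = \sqrt{\left(- \frac{21609}{19646} - \frac{4981}{928}\right) - 31782} = \sqrt{- \frac{58954939}{9115744} - 31782} = \sqrt{- \frac{289775530747}{9115744}} = \frac{i \sqrt{165094972234611298}}{2278936}$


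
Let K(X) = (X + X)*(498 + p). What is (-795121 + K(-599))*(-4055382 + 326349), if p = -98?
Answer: 4751985061593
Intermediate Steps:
K(X) = 800*X (K(X) = (X + X)*(498 - 98) = (2*X)*400 = 800*X)
(-795121 + K(-599))*(-4055382 + 326349) = (-795121 + 800*(-599))*(-4055382 + 326349) = (-795121 - 479200)*(-3729033) = -1274321*(-3729033) = 4751985061593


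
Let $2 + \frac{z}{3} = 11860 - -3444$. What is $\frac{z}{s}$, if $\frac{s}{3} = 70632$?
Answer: $\frac{7651}{35316} \approx 0.21664$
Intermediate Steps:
$z = 45906$ ($z = -6 + 3 \left(11860 - -3444\right) = -6 + 3 \left(11860 + 3444\right) = -6 + 3 \cdot 15304 = -6 + 45912 = 45906$)
$s = 211896$ ($s = 3 \cdot 70632 = 211896$)
$\frac{z}{s} = \frac{45906}{211896} = 45906 \cdot \frac{1}{211896} = \frac{7651}{35316}$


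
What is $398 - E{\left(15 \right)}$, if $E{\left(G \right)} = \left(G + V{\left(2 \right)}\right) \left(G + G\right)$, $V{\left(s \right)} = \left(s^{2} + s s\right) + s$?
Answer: $-352$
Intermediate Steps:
$V{\left(s \right)} = s + 2 s^{2}$ ($V{\left(s \right)} = \left(s^{2} + s^{2}\right) + s = 2 s^{2} + s = s + 2 s^{2}$)
$E{\left(G \right)} = 2 G \left(10 + G\right)$ ($E{\left(G \right)} = \left(G + 2 \left(1 + 2 \cdot 2\right)\right) \left(G + G\right) = \left(G + 2 \left(1 + 4\right)\right) 2 G = \left(G + 2 \cdot 5\right) 2 G = \left(G + 10\right) 2 G = \left(10 + G\right) 2 G = 2 G \left(10 + G\right)$)
$398 - E{\left(15 \right)} = 398 - 2 \cdot 15 \left(10 + 15\right) = 398 - 2 \cdot 15 \cdot 25 = 398 - 750 = -352$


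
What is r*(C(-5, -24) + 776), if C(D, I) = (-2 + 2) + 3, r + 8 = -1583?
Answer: -1239389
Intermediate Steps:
r = -1591 (r = -8 - 1583 = -1591)
C(D, I) = 3 (C(D, I) = 0 + 3 = 3)
r*(C(-5, -24) + 776) = -1591*(3 + 776) = -1591*779 = -1239389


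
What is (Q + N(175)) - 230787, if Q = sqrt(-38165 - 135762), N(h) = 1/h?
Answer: -40387724/175 + I*sqrt(173927) ≈ -2.3079e+5 + 417.05*I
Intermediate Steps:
Q = I*sqrt(173927) (Q = sqrt(-173927) = I*sqrt(173927) ≈ 417.05*I)
(Q + N(175)) - 230787 = (I*sqrt(173927) + 1/175) - 230787 = (1/175 + I*sqrt(173927)) - 230787 = -40387724/175 + I*sqrt(173927)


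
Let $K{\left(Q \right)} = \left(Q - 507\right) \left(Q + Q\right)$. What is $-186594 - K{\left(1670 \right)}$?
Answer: $-4071014$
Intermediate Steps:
$K{\left(Q \right)} = 2 Q \left(-507 + Q\right)$ ($K{\left(Q \right)} = \left(-507 + Q\right) 2 Q = 2 Q \left(-507 + Q\right)$)
$-186594 - K{\left(1670 \right)} = -186594 - 2 \cdot 1670 \left(-507 + 1670\right) = -186594 - 2 \cdot 1670 \cdot 1163 = -186594 - 3884420 = -4071014$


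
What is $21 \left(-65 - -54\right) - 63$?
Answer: $-294$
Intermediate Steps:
$21 \left(-65 - -54\right) - 63 = 21 \left(-65 + 54\right) - 63 = 21 \left(-11\right) - 63 = -231 - 63 = -294$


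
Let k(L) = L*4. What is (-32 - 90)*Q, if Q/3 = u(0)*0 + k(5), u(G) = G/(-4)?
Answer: -7320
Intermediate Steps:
k(L) = 4*L
u(G) = -G/4 (u(G) = G*(-¼) = -G/4)
Q = 60 (Q = 3*(-¼*0*0 + 4*5) = 3*(0*0 + 20) = 3*(0 + 20) = 3*20 = 60)
(-32 - 90)*Q = (-32 - 90)*60 = -122*60 = -7320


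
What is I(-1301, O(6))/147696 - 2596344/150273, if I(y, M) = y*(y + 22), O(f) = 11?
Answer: -4941426191/822026704 ≈ -6.0113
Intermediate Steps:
I(y, M) = y*(22 + y)
I(-1301, O(6))/147696 - 2596344/150273 = -1301*(22 - 1301)/147696 - 2596344/150273 = -1301*(-1279)*(1/147696) - 2596344*1/150273 = 1663979*(1/147696) - 865448/50091 = 1663979/147696 - 865448/50091 = -4941426191/822026704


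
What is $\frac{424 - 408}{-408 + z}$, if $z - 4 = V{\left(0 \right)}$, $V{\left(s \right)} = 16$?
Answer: $- \frac{4}{97} \approx -0.041237$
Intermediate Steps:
$z = 20$ ($z = 4 + 16 = 20$)
$\frac{424 - 408}{-408 + z} = \frac{424 - 408}{-408 + 20} = \frac{16}{-388} = 16 \left(- \frac{1}{388}\right) = - \frac{4}{97}$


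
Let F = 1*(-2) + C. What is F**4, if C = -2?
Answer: 256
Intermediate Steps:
F = -4 (F = 1*(-2) - 2 = -2 - 2 = -4)
F**4 = (-4)**4 = 256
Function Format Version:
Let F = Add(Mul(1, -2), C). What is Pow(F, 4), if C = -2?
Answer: 256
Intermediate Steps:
F = -4 (F = Add(Mul(1, -2), -2) = Add(-2, -2) = -4)
Pow(F, 4) = Pow(-4, 4) = 256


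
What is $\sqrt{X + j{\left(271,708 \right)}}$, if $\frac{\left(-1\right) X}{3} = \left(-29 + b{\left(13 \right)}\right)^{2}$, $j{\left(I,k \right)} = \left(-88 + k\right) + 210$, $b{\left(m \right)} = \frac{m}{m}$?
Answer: $i \sqrt{1522} \approx 39.013 i$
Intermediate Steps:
$b{\left(m \right)} = 1$
$j{\left(I,k \right)} = 122 + k$
$X = -2352$ ($X = - 3 \left(-29 + 1\right)^{2} = - 3 \left(-28\right)^{2} = \left(-3\right) 784 = -2352$)
$\sqrt{X + j{\left(271,708 \right)}} = \sqrt{-2352 + \left(122 + 708\right)} = \sqrt{-2352 + 830} = \sqrt{-1522} = i \sqrt{1522}$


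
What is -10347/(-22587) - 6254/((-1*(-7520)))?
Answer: -10574943/28309040 ≈ -0.37355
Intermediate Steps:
-10347/(-22587) - 6254/((-1*(-7520))) = -10347*(-1/22587) - 6254/7520 = 3449/7529 - 6254*1/7520 = 3449/7529 - 3127/3760 = -10574943/28309040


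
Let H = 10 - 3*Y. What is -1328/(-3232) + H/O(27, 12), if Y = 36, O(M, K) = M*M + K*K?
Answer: 52663/176346 ≈ 0.29863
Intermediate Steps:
O(M, K) = K² + M² (O(M, K) = M² + K² = K² + M²)
H = -98 (H = 10 - 3*36 = 10 - 108 = -98)
-1328/(-3232) + H/O(27, 12) = -1328/(-3232) - 98/(12² + 27²) = -1328*(-1/3232) - 98/(144 + 729) = 83/202 - 98/873 = 52663/176346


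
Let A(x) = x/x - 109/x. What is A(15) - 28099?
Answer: -421579/15 ≈ -28105.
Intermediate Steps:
A(x) = 1 - 109/x
A(15) - 28099 = (-109 + 15)/15 - 28099 = (1/15)*(-94) - 28099 = -94/15 - 28099 = -421579/15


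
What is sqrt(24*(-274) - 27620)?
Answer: 2*I*sqrt(8549) ≈ 184.92*I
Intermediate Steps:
sqrt(24*(-274) - 27620) = sqrt(-6576 - 27620) = sqrt(-34196) = 2*I*sqrt(8549)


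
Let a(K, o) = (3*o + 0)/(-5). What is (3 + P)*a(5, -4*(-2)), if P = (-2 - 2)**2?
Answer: -456/5 ≈ -91.200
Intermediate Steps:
a(K, o) = -3*o/5 (a(K, o) = (3*o)*(-1/5) = -3*o/5)
P = 16 (P = (-4)**2 = 16)
(3 + P)*a(5, -4*(-2)) = (3 + 16)*(-(-12)*(-2)/5) = 19*(-3/5*8) = 19*(-24/5) = -456/5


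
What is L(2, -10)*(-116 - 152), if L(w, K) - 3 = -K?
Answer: -3484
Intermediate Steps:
L(w, K) = 3 - K
L(2, -10)*(-116 - 152) = (3 - 1*(-10))*(-116 - 152) = (3 + 10)*(-268) = 13*(-268) = -3484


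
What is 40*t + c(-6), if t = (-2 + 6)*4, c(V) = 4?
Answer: 644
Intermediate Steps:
t = 16 (t = 4*4 = 16)
40*t + c(-6) = 40*16 + 4 = 640 + 4 = 644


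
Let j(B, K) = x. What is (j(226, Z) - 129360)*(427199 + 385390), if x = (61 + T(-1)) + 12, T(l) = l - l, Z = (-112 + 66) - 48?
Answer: -105057194043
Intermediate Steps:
Z = -94 (Z = -46 - 48 = -94)
T(l) = 0
x = 73 (x = (61 + 0) + 12 = 61 + 12 = 73)
j(B, K) = 73
(j(226, Z) - 129360)*(427199 + 385390) = (73 - 129360)*(427199 + 385390) = -129287*812589 = -105057194043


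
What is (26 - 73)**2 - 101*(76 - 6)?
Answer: -4861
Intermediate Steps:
(26 - 73)**2 - 101*(76 - 6) = (-47)**2 - 101*70 = 2209 - 7070 = -4861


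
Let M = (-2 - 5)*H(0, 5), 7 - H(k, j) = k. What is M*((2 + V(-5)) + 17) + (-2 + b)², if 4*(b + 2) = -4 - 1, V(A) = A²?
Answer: -34055/16 ≈ -2128.4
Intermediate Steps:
H(k, j) = 7 - k
b = -13/4 (b = -2 + (-4 - 1)/4 = -2 + (¼)*(-5) = -2 - 5/4 = -13/4 ≈ -3.2500)
M = -49 (M = (-2 - 5)*(7 - 1*0) = -7*(7 + 0) = -7*7 = -49)
M*((2 + V(-5)) + 17) + (-2 + b)² = -49*((2 + (-5)²) + 17) + (-2 - 13/4)² = -49*((2 + 25) + 17) + (-21/4)² = -49*(27 + 17) + 441/16 = -49*44 + 441/16 = -2156 + 441/16 = -34055/16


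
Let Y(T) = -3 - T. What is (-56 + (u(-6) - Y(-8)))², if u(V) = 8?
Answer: 2809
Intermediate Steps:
(-56 + (u(-6) - Y(-8)))² = (-56 + (8 - (-3 - 1*(-8))))² = (-56 + (8 - (-3 + 8)))² = (-56 + (8 - 1*5))² = (-56 + (8 - 5))² = (-56 + 3)² = (-53)² = 2809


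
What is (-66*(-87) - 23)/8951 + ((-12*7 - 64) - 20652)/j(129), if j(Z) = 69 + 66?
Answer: -37081747/241677 ≈ -153.44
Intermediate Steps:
j(Z) = 135
(-66*(-87) - 23)/8951 + ((-12*7 - 64) - 20652)/j(129) = (-66*(-87) - 23)/8951 + ((-12*7 - 64) - 20652)/135 = (5742 - 23)*(1/8951) + ((-4*21 - 64) - 20652)*(1/135) = 5719*(1/8951) + ((-84 - 64) - 20652)*(1/135) = 5719/8951 + (-148 - 20652)*(1/135) = 5719/8951 - 20800*1/135 = 5719/8951 - 4160/27 = -37081747/241677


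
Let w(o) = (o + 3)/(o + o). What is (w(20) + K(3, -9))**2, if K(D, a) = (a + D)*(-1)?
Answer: 69169/1600 ≈ 43.231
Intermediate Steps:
w(o) = (3 + o)/(2*o) (w(o) = (3 + o)/((2*o)) = (3 + o)*(1/(2*o)) = (3 + o)/(2*o))
K(D, a) = -D - a (K(D, a) = (D + a)*(-1) = -D - a)
(w(20) + K(3, -9))**2 = ((1/2)*(3 + 20)/20 + (-1*3 - 1*(-9)))**2 = ((1/2)*(1/20)*23 + (-3 + 9))**2 = (23/40 + 6)**2 = (263/40)**2 = 69169/1600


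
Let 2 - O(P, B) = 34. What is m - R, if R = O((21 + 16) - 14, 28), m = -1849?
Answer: -1817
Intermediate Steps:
O(P, B) = -32 (O(P, B) = 2 - 1*34 = 2 - 34 = -32)
R = -32
m - R = -1849 - 1*(-32) = -1849 + 32 = -1817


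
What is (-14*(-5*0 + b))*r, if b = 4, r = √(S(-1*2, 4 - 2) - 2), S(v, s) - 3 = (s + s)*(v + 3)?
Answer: -56*√5 ≈ -125.22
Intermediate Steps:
S(v, s) = 3 + 2*s*(3 + v) (S(v, s) = 3 + (s + s)*(v + 3) = 3 + (2*s)*(3 + v) = 3 + 2*s*(3 + v))
r = √5 (r = √((3 + 6*(4 - 2) + 2*(4 - 2)*(-1*2)) - 2) = √((3 + 6*2 + 2*2*(-2)) - 2) = √((3 + 12 - 8) - 2) = √(7 - 2) = √5 ≈ 2.2361)
(-14*(-5*0 + b))*r = (-14*(-5*0 + 4))*√5 = (-14*(0 + 4))*√5 = (-14*4)*√5 = -56*√5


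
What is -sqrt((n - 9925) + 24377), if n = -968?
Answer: -2*sqrt(3371) ≈ -116.12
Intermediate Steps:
-sqrt((n - 9925) + 24377) = -sqrt((-968 - 9925) + 24377) = -sqrt(-10893 + 24377) = -sqrt(13484) = -2*sqrt(3371)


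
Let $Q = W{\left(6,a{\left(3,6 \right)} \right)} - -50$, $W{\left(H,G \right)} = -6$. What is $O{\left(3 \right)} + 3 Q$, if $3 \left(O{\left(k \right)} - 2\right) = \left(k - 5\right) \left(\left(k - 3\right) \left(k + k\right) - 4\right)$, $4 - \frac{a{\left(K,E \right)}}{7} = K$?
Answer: $\frac{410}{3} \approx 136.67$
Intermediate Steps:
$a{\left(K,E \right)} = 28 - 7 K$
$O{\left(k \right)} = 2 + \frac{\left(-5 + k\right) \left(-4 + 2 k \left(-3 + k\right)\right)}{3}$ ($O{\left(k \right)} = 2 + \frac{\left(k - 5\right) \left(\left(k - 3\right) \left(k + k\right) - 4\right)}{3} = 2 + \frac{\left(-5 + k\right) \left(\left(-3 + k\right) 2 k - 4\right)}{3} = 2 + \frac{\left(-5 + k\right) \left(2 k \left(-3 + k\right) - 4\right)}{3} = 2 + \frac{\left(-5 + k\right) \left(-4 + 2 k \left(-3 + k\right)\right)}{3}$)
$Q = 44$ ($Q = -6 - -50 = -6 + 50 = 44$)
$O{\left(3 \right)} + 3 Q = \left(\frac{26}{3} - \frac{16 \cdot 3^{2}}{3} + \frac{2 \cdot 3^{3}}{3} + \frac{26}{3} \cdot 3\right) + 3 \cdot 44 = \left(\frac{26}{3} - 48 + \frac{2}{3} \cdot 27 + 26\right) + 132 = \left(\frac{26}{3} - 48 + 18 + 26\right) + 132 = \frac{14}{3} + 132 = \frac{410}{3}$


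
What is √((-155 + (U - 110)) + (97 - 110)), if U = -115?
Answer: I*√393 ≈ 19.824*I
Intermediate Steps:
√((-155 + (U - 110)) + (97 - 110)) = √((-155 + (-115 - 110)) + (97 - 110)) = √((-155 - 225) - 13) = √(-380 - 13) = √(-393) = I*√393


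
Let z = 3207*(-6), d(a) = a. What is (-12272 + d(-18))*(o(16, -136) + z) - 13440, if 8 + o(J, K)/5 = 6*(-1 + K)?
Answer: 287474240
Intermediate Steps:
o(J, K) = -70 + 30*K (o(J, K) = -40 + 5*(6*(-1 + K)) = -40 + 5*(-6 + 6*K) = -40 + (-30 + 30*K) = -70 + 30*K)
z = -19242
(-12272 + d(-18))*(o(16, -136) + z) - 13440 = (-12272 - 18)*((-70 + 30*(-136)) - 19242) - 13440 = -12290*((-70 - 4080) - 19242) - 13440 = -12290*(-4150 - 19242) - 13440 = -12290*(-23392) - 13440 = 287487680 - 13440 = 287474240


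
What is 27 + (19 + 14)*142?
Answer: 4713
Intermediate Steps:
27 + (19 + 14)*142 = 27 + 33*142 = 27 + 4686 = 4713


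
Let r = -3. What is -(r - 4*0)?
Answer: 3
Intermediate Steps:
-(r - 4*0) = -(-3 - 4*0) = -(-3 + 0) = -1*(-3) = 3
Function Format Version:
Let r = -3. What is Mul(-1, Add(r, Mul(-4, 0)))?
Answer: 3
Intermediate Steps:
Mul(-1, Add(r, Mul(-4, 0))) = Mul(-1, Add(-3, Mul(-4, 0))) = Mul(-1, Add(-3, 0)) = Mul(-1, -3) = 3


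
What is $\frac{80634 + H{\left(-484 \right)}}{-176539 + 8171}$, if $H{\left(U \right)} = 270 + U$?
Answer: $- \frac{20105}{42092} \approx -0.47764$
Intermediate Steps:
$\frac{80634 + H{\left(-484 \right)}}{-176539 + 8171} = \frac{80634 + \left(270 - 484\right)}{-176539 + 8171} = \frac{80634 - 214}{-168368} = 80420 \left(- \frac{1}{168368}\right) = - \frac{20105}{42092}$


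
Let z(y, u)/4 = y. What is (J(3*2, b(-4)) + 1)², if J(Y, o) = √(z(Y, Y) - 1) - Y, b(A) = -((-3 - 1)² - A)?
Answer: (5 - √23)² ≈ 0.041685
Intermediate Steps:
z(y, u) = 4*y
b(A) = -16 + A (b(A) = -((-4)² - A) = -(16 - A) = -16 + A)
J(Y, o) = √(-1 + 4*Y) - Y (J(Y, o) = √(4*Y - 1) - Y = √(-1 + 4*Y) - Y)
(J(3*2, b(-4)) + 1)² = ((√(-1 + 4*(3*2)) - 3*2) + 1)² = ((√(-1 + 4*6) - 1*6) + 1)² = ((√(-1 + 24) - 6) + 1)² = ((√23 - 6) + 1)² = ((-6 + √23) + 1)² = (-5 + √23)²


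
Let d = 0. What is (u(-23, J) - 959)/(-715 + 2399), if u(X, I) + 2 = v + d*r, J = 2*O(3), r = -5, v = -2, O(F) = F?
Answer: -963/1684 ≈ -0.57185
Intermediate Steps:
J = 6 (J = 2*3 = 6)
u(X, I) = -4 (u(X, I) = -2 + (-2 + 0*(-5)) = -2 + (-2 + 0) = -2 - 2 = -4)
(u(-23, J) - 959)/(-715 + 2399) = (-4 - 959)/(-715 + 2399) = -963/1684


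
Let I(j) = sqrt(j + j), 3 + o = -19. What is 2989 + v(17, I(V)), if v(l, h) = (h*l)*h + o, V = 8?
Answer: 3239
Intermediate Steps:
o = -22 (o = -3 - 19 = -22)
I(j) = sqrt(2)*sqrt(j) (I(j) = sqrt(2*j) = sqrt(2)*sqrt(j))
v(l, h) = -22 + l*h**2 (v(l, h) = (h*l)*h - 22 = l*h**2 - 22 = -22 + l*h**2)
2989 + v(17, I(V)) = 2989 + (-22 + 17*(sqrt(2)*sqrt(8))**2) = 2989 + (-22 + 17*(sqrt(2)*(2*sqrt(2)))**2) = 2989 + (-22 + 17*4**2) = 2989 + (-22 + 17*16) = 2989 + (-22 + 272) = 2989 + 250 = 3239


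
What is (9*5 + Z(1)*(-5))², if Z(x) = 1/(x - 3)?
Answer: 9025/4 ≈ 2256.3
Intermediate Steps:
Z(x) = 1/(-3 + x)
(9*5 + Z(1)*(-5))² = (9*5 - 5/(-3 + 1))² = (45 - 5/(-2))² = (45 - ½*(-5))² = (45 + 5/2)² = (95/2)² = 9025/4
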